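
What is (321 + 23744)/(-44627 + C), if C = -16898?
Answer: -4813/12305 ≈ -0.39114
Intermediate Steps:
(321 + 23744)/(-44627 + C) = (321 + 23744)/(-44627 - 16898) = 24065/(-61525) = 24065*(-1/61525) = -4813/12305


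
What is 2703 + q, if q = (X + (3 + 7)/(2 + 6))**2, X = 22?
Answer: 51897/16 ≈ 3243.6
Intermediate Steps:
q = 8649/16 (q = (22 + (3 + 7)/(2 + 6))**2 = (22 + 10/8)**2 = (22 + 10*(1/8))**2 = (22 + 5/4)**2 = (93/4)**2 = 8649/16 ≈ 540.56)
2703 + q = 2703 + 8649/16 = 51897/16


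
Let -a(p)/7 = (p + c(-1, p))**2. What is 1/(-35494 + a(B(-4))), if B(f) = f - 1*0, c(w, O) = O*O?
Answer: -1/36502 ≈ -2.7396e-5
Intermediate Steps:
c(w, O) = O**2
B(f) = f (B(f) = f + 0 = f)
a(p) = -7*(p + p**2)**2
1/(-35494 + a(B(-4))) = 1/(-35494 - 7*(-4)**2*(1 - 4)**2) = 1/(-35494 - 7*16*(-3)**2) = 1/(-35494 - 7*16*9) = 1/(-35494 - 1008) = 1/(-36502) = -1/36502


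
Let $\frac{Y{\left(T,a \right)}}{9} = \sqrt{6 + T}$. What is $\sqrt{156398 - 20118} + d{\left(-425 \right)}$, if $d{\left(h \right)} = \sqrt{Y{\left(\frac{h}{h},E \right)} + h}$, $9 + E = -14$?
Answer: $\sqrt{-425 + 9 \sqrt{7}} + 2 \sqrt{34070} \approx 369.16 + 20.03 i$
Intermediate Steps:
$E = -23$ ($E = -9 - 14 = -23$)
$Y{\left(T,a \right)} = 9 \sqrt{6 + T}$
$d{\left(h \right)} = \sqrt{h + 9 \sqrt{7}}$ ($d{\left(h \right)} = \sqrt{9 \sqrt{6 + \frac{h}{h}} + h} = \sqrt{9 \sqrt{6 + 1} + h} = \sqrt{9 \sqrt{7} + h} = \sqrt{h + 9 \sqrt{7}}$)
$\sqrt{156398 - 20118} + d{\left(-425 \right)} = \sqrt{156398 - 20118} + \sqrt{-425 + 9 \sqrt{7}} = \sqrt{136280} + \sqrt{-425 + 9 \sqrt{7}} = 2 \sqrt{34070} + \sqrt{-425 + 9 \sqrt{7}} = \sqrt{-425 + 9 \sqrt{7}} + 2 \sqrt{34070}$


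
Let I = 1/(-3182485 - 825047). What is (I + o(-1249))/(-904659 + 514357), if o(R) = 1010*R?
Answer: 459587412971/142195250424 ≈ 3.2321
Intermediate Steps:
I = -1/4007532 (I = 1/(-4007532) = -1/4007532 ≈ -2.4953e-7)
(I + o(-1249))/(-904659 + 514357) = (-1/4007532 + 1010*(-1249))/(-904659 + 514357) = (-1/4007532 - 1261490)/(-390302) = -5055461542681/4007532*(-1/390302) = 459587412971/142195250424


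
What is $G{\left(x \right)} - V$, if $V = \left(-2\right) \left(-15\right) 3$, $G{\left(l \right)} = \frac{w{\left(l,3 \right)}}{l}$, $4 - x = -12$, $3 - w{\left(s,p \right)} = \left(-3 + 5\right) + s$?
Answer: $- \frac{1455}{16} \approx -90.938$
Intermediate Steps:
$w{\left(s,p \right)} = 1 - s$ ($w{\left(s,p \right)} = 3 - \left(\left(-3 + 5\right) + s\right) = 3 - \left(2 + s\right) = 1 - s$)
$x = 16$ ($x = 4 - -12 = 4 + 12 = 16$)
$G{\left(l \right)} = \frac{1 - l}{l}$
$V = 90$ ($V = 30 \cdot 3 = 90$)
$G{\left(x \right)} - V = \frac{1 - 16}{16} - 90 = \frac{1}{16} \left(-15\right) - 90 = - \frac{15}{16} - 90 = - \frac{1455}{16}$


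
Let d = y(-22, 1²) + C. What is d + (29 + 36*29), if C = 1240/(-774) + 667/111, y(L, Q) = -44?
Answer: 14797354/14319 ≈ 1033.4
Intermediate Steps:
C = 63103/14319 (C = 1240*(-1/774) + 667*(1/111) = -620/387 + 667/111 = 63103/14319 ≈ 4.4069)
d = -566933/14319 (d = -44 + 63103/14319 = -566933/14319 ≈ -39.593)
d + (29 + 36*29) = -566933/14319 + (29 + 36*29) = -566933/14319 + (29 + 1044) = -566933/14319 + 1073 = 14797354/14319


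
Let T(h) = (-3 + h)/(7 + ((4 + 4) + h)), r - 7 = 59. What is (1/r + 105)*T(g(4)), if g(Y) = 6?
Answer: 6931/462 ≈ 15.002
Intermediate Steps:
r = 66 (r = 7 + 59 = 66)
T(h) = (-3 + h)/(15 + h) (T(h) = (-3 + h)/(7 + (8 + h)) = (-3 + h)/(15 + h))
(1/r + 105)*T(g(4)) = (1/66 + 105)*((-3 + 6)/(15 + 6)) = (1/66 + 105)*(3/21) = 6931*((1/21)*3)/66 = (6931/66)*(⅐) = 6931/462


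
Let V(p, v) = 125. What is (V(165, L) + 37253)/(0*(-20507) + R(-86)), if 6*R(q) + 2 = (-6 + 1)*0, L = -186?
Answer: -112134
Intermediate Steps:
R(q) = -⅓ (R(q) = -⅓ + ((-6 + 1)*0)/6 = -⅓ + (-5*0)/6 = -⅓ + (⅙)*0 = -⅓ + 0 = -⅓)
(V(165, L) + 37253)/(0*(-20507) + R(-86)) = (125 + 37253)/(0*(-20507) - ⅓) = 37378/(0 - ⅓) = 37378/(-⅓) = 37378*(-3) = -112134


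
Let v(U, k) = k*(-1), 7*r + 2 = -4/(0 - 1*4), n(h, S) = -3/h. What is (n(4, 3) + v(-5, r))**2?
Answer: 289/784 ≈ 0.36862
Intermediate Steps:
r = -1/7 (r = -2/7 + (-4/(0 - 1*4))/7 = -2/7 + (-4/(0 - 4))/7 = -2/7 + (-4/(-4))/7 = -2/7 + (-4*(-1/4))/7 = -2/7 + (1/7)*1 = -2/7 + 1/7 = -1/7 ≈ -0.14286)
v(U, k) = -k
(n(4, 3) + v(-5, r))**2 = (-3/4 - 1*(-1/7))**2 = (-3*1/4 + 1/7)**2 = (-3/4 + 1/7)**2 = (-17/28)**2 = 289/784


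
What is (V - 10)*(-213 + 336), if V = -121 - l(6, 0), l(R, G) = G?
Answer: -16113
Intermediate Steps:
V = -121 (V = -121 - 1*0 = -121 + 0 = -121)
(V - 10)*(-213 + 336) = (-121 - 10)*(-213 + 336) = -131*123 = -16113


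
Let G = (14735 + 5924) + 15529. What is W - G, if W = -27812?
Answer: -64000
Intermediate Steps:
G = 36188 (G = 20659 + 15529 = 36188)
W - G = -27812 - 1*36188 = -27812 - 36188 = -64000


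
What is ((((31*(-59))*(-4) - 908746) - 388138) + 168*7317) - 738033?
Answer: -798345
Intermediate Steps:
((((31*(-59))*(-4) - 908746) - 388138) + 168*7317) - 738033 = (((-1829*(-4) - 908746) - 388138) + 1229256) - 738033 = (((7316 - 908746) - 388138) + 1229256) - 738033 = ((-901430 - 388138) + 1229256) - 738033 = (-1289568 + 1229256) - 738033 = -60312 - 738033 = -798345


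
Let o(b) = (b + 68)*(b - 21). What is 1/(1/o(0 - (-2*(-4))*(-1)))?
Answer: -988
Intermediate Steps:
o(b) = (-21 + b)*(68 + b) (o(b) = (68 + b)*(-21 + b) = (-21 + b)*(68 + b))
1/(1/o(0 - (-2*(-4))*(-1))) = 1/(1/(-1428 + (0 - (-2*(-4))*(-1))² + 47*(0 - (-2*(-4))*(-1)))) = 1/(1/(-1428 + (0 - 8*(-1))² + 47*(0 - 8*(-1)))) = 1/(1/(-1428 + (0 - 1*(-8))² + 47*(0 - 1*(-8)))) = 1/(1/(-1428 + (0 + 8)² + 47*(0 + 8))) = 1/(1/(-1428 + 8² + 47*8)) = 1/(1/(-1428 + 64 + 376)) = 1/(1/(-988)) = 1/(-1/988) = -988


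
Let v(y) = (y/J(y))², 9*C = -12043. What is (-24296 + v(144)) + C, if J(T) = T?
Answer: -230698/9 ≈ -25633.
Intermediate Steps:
C = -12043/9 (C = (⅑)*(-12043) = -12043/9 ≈ -1338.1)
v(y) = 1 (v(y) = (y/y)² = 1² = 1)
(-24296 + v(144)) + C = (-24296 + 1) - 12043/9 = -24295 - 12043/9 = -230698/9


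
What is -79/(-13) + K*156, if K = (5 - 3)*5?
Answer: 20359/13 ≈ 1566.1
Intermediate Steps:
K = 10 (K = 2*5 = 10)
-79/(-13) + K*156 = -79/(-13) + 10*156 = -79*(-1/13) + 1560 = 79/13 + 1560 = 20359/13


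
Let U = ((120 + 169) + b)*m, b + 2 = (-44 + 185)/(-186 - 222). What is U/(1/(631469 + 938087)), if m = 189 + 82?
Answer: 4145564279715/34 ≈ 1.2193e+11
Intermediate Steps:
b = -319/136 (b = -2 + (-44 + 185)/(-186 - 222) = -2 + 141/(-408) = -2 + 141*(-1/408) = -2 - 47/136 = -319/136 ≈ -2.3456)
m = 271
U = 10564935/136 (U = ((120 + 169) - 319/136)*271 = (289 - 319/136)*271 = (38985/136)*271 = 10564935/136 ≈ 77683.)
U/(1/(631469 + 938087)) = 10564935/(136*(1/(631469 + 938087))) = 10564935/(136*(1/1569556)) = (10564935/136)*1569556 = 4145564279715/34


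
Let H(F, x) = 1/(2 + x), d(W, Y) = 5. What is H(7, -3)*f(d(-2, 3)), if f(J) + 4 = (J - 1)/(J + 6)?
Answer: 40/11 ≈ 3.6364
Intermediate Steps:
f(J) = -4 + (-1 + J)/(6 + J) (f(J) = -4 + (J - 1)/(J + 6) = -4 + (-1 + J)/(6 + J))
H(7, -3)*f(d(-2, 3)) = ((-25 - 3*5)/(6 + 5))/(2 - 3) = ((-25 - 15)/11)/(-1) = -(-40)/11 = -1*(-40/11) = 40/11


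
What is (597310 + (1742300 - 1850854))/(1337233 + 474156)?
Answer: 488756/1811389 ≈ 0.26982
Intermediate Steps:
(597310 + (1742300 - 1850854))/(1337233 + 474156) = (597310 - 108554)/1811389 = 488756*(1/1811389) = 488756/1811389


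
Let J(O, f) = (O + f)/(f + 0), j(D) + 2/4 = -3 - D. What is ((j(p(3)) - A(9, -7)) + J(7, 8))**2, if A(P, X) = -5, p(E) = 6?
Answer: 441/64 ≈ 6.8906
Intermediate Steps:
j(D) = -7/2 - D (j(D) = -1/2 + (-3 - D) = -7/2 - D)
J(O, f) = (O + f)/f
((j(p(3)) - A(9, -7)) + J(7, 8))**2 = (((-7/2 - 1*6) - 1*(-5)) + (7 + 8)/8)**2 = (((-7/2 - 6) + 5) + (1/8)*15)**2 = ((-19/2 + 5) + 15/8)**2 = (-9/2 + 15/8)**2 = (-21/8)**2 = 441/64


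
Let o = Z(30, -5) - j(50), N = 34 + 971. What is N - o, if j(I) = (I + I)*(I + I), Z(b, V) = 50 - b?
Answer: 10985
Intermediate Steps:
j(I) = 4*I**2 (j(I) = (2*I)*(2*I) = 4*I**2)
N = 1005
o = -9980 (o = (50 - 1*30) - 4*50**2 = (50 - 30) - 4*2500 = 20 - 1*10000 = 20 - 10000 = -9980)
N - o = 1005 - 1*(-9980) = 1005 + 9980 = 10985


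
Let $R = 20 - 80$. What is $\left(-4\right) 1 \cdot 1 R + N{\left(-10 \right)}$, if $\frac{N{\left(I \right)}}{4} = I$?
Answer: $200$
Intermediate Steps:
$N{\left(I \right)} = 4 I$
$R = -60$ ($R = 20 - 80 = -60$)
$\left(-4\right) 1 \cdot 1 R + N{\left(-10 \right)} = \left(-4\right) 1 \cdot 1 \left(-60\right) + 4 \left(-10\right) = \left(-4\right) 1 \left(-60\right) - 40 = \left(-4\right) \left(-60\right) - 40 = 240 - 40 = 200$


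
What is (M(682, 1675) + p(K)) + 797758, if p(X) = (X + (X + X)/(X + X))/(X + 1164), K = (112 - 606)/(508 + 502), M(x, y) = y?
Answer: 469725246367/587573 ≈ 7.9943e+5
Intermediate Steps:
K = -247/505 (K = -494/1010 = -494*1/1010 = -247/505 ≈ -0.48911)
p(X) = (1 + X)/(1164 + X) (p(X) = (X + (2*X)/((2*X)))/(1164 + X) = (X + (2*X)*(1/(2*X)))/(1164 + X) = (X + 1)/(1164 + X) = (1 + X)/(1164 + X))
(M(682, 1675) + p(K)) + 797758 = (1675 + (1 - 247/505)/(1164 - 247/505)) + 797758 = (1675 + (258/505)/(587573/505)) + 797758 = (1675 + (505/587573)*(258/505)) + 797758 = (1675 + 258/587573) + 797758 = 984185033/587573 + 797758 = 469725246367/587573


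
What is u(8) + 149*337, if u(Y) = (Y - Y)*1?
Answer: 50213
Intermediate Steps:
u(Y) = 0 (u(Y) = 0*1 = 0)
u(8) + 149*337 = 0 + 149*337 = 0 + 50213 = 50213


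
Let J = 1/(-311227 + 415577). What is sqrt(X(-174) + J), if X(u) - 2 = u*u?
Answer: 3*sqrt(1465310202486)/20870 ≈ 174.01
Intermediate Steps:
X(u) = 2 + u**2 (X(u) = 2 + u*u = 2 + u**2)
J = 1/104350 ≈ 9.5831e-6
sqrt(X(-174) + J) = sqrt((2 + (-174)**2) + 1/104350) = sqrt((2 + 30276) + 1/104350) = sqrt(30278 + 1/104350) = sqrt(3159509301/104350) = 3*sqrt(1465310202486)/20870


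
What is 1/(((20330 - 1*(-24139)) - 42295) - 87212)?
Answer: -1/85038 ≈ -1.1759e-5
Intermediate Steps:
1/(((20330 - 1*(-24139)) - 42295) - 87212) = 1/(((20330 + 24139) - 42295) - 87212) = 1/((44469 - 42295) - 87212) = 1/(2174 - 87212) = 1/(-85038) = -1/85038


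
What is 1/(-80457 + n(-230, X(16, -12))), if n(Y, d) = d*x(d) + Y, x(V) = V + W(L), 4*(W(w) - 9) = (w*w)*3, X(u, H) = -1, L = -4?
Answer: -1/80707 ≈ -1.2391e-5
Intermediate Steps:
W(w) = 9 + 3*w²/4 (W(w) = 9 + ((w*w)*3)/4 = 9 + (w²*3)/4 = 9 + (3*w²)/4 = 9 + 3*w²/4)
x(V) = 21 + V (x(V) = V + (9 + (¾)*(-4)²) = V + (9 + (¾)*16) = V + (9 + 12) = V + 21 = 21 + V)
n(Y, d) = Y + d*(21 + d) (n(Y, d) = d*(21 + d) + Y = Y + d*(21 + d))
1/(-80457 + n(-230, X(16, -12))) = 1/(-80457 + (-230 - (21 - 1))) = 1/(-80457 + (-230 - 1*20)) = 1/(-80457 + (-230 - 20)) = 1/(-80457 - 250) = 1/(-80707) = -1/80707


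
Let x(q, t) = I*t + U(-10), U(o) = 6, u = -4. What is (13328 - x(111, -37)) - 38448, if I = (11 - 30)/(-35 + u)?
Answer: -979211/39 ≈ -25108.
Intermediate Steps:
I = 19/39 (I = (11 - 30)/(-35 - 4) = -19/(-39) = -19*(-1/39) = 19/39 ≈ 0.48718)
x(q, t) = 6 + 19*t/39 (x(q, t) = 19*t/39 + 6 = 6 + 19*t/39)
(13328 - x(111, -37)) - 38448 = (13328 - (6 + (19/39)*(-37))) - 38448 = (13328 - (6 - 703/39)) - 38448 = (13328 - 1*(-469/39)) - 38448 = (13328 + 469/39) - 38448 = 520261/39 - 38448 = -979211/39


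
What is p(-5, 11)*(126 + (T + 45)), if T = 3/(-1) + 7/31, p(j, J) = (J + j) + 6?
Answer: 62580/31 ≈ 2018.7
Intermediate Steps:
p(j, J) = 6 + J + j
T = -86/31 (T = 3*(-1) + 7*(1/31) = -3 + 7/31 = -86/31 ≈ -2.7742)
p(-5, 11)*(126 + (T + 45)) = (6 + 11 - 5)*(126 + (-86/31 + 45)) = 12*(126 + 1309/31) = 12*(5215/31) = 62580/31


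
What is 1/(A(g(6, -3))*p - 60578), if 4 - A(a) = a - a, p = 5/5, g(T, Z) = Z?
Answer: -1/60574 ≈ -1.6509e-5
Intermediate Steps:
p = 1 (p = 5*(1/5) = 1)
A(a) = 4 (A(a) = 4 - (a - a) = 4 - 1*0 = 4 + 0 = 4)
1/(A(g(6, -3))*p - 60578) = 1/(4*1 - 60578) = 1/(4 - 60578) = 1/(-60574) = -1/60574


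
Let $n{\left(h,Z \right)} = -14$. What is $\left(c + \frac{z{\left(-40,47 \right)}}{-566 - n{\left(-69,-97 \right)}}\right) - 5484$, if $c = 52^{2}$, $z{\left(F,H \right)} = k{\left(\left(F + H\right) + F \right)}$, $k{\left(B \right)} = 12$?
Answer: $- \frac{127881}{46} \approx -2780.0$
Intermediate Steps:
$z{\left(F,H \right)} = 12$
$c = 2704$
$\left(c + \frac{z{\left(-40,47 \right)}}{-566 - n{\left(-69,-97 \right)}}\right) - 5484 = \left(2704 + \frac{12}{-566 - -14}\right) - 5484 = \left(2704 + \frac{12}{-566 + 14}\right) - 5484 = \left(2704 + \frac{12}{-552}\right) - 5484 = \left(2704 + 12 \left(- \frac{1}{552}\right)\right) - 5484 = \left(2704 - \frac{1}{46}\right) - 5484 = \frac{124383}{46} - 5484 = - \frac{127881}{46}$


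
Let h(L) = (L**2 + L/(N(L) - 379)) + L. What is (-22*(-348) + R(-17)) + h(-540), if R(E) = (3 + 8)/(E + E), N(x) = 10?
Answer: 416411693/1394 ≈ 2.9872e+5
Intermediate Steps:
R(E) = 11/(2*E) (R(E) = 11/((2*E)) = 11*(1/(2*E)) = 11/(2*E))
h(L) = L**2 + 368*L/369 (h(L) = (L**2 + L/(10 - 379)) + L = (L**2 + L/(-369)) + L = (L**2 - L/369) + L = L**2 + 368*L/369)
(-22*(-348) + R(-17)) + h(-540) = (-22*(-348) + (11/2)/(-17)) + (1/369)*(-540)*(368 + 369*(-540)) = (7656 + (11/2)*(-1/17)) + (1/369)*(-540)*(368 - 199260) = (7656 - 11/34) + (1/369)*(-540)*(-198892) = 260293/34 + 11933520/41 = 416411693/1394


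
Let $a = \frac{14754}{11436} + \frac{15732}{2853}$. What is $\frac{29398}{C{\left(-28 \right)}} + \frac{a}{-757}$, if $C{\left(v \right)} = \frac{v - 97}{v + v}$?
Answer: $\frac{752980196248357}{57172614250} \approx 13170.0$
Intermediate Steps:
$a = \frac{4111191}{604202}$ ($a = 14754 \cdot \frac{1}{11436} + 15732 \cdot \frac{1}{2853} = \frac{2459}{1906} + \frac{1748}{317} = \frac{4111191}{604202} \approx 6.8043$)
$C{\left(v \right)} = \frac{-97 + v}{2 v}$
$\frac{29398}{C{\left(-28 \right)}} + \frac{a}{-757} = \frac{29398}{\frac{1}{2} \frac{1}{-28} \left(-97 - 28\right)} + \frac{4111191}{604202 \left(-757\right)} = \frac{29398}{\frac{1}{2} \left(- \frac{1}{28}\right) \left(-125\right)} + \frac{4111191}{604202} \left(- \frac{1}{757}\right) = \frac{29398}{\frac{125}{56}} - \frac{4111191}{457380914} = 29398 \cdot \frac{56}{125} - \frac{4111191}{457380914} = \frac{1646288}{125} - \frac{4111191}{457380914} = \frac{752980196248357}{57172614250}$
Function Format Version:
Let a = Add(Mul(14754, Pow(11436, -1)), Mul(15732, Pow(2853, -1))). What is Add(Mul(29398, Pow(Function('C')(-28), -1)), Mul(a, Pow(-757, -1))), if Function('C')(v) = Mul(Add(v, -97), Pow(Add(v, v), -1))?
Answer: Rational(752980196248357, 57172614250) ≈ 13170.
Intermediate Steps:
a = Rational(4111191, 604202) (a = Add(Mul(14754, Rational(1, 11436)), Mul(15732, Rational(1, 2853))) = Add(Rational(2459, 1906), Rational(1748, 317)) = Rational(4111191, 604202) ≈ 6.8043)
Function('C')(v) = Mul(Rational(1, 2), Pow(v, -1), Add(-97, v)) (Function('C')(v) = Mul(Add(-97, v), Pow(Mul(2, v), -1)) = Mul(Add(-97, v), Mul(Rational(1, 2), Pow(v, -1))) = Mul(Rational(1, 2), Pow(v, -1), Add(-97, v)))
Add(Mul(29398, Pow(Function('C')(-28), -1)), Mul(a, Pow(-757, -1))) = Add(Mul(29398, Pow(Mul(Rational(1, 2), Pow(-28, -1), Add(-97, -28)), -1)), Mul(Rational(4111191, 604202), Pow(-757, -1))) = Add(Mul(29398, Pow(Mul(Rational(1, 2), Rational(-1, 28), -125), -1)), Mul(Rational(4111191, 604202), Rational(-1, 757))) = Add(Mul(29398, Pow(Rational(125, 56), -1)), Rational(-4111191, 457380914)) = Add(Mul(29398, Rational(56, 125)), Rational(-4111191, 457380914)) = Add(Rational(1646288, 125), Rational(-4111191, 457380914)) = Rational(752980196248357, 57172614250)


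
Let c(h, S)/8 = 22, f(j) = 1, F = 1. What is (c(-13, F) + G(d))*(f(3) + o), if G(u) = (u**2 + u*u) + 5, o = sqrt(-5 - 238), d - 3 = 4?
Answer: 279 + 2511*I*sqrt(3) ≈ 279.0 + 4349.2*I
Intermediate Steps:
d = 7 (d = 3 + 4 = 7)
o = 9*I*sqrt(3) (o = sqrt(-243) = 9*I*sqrt(3) ≈ 15.588*I)
G(u) = 5 + 2*u**2 (G(u) = (u**2 + u**2) + 5 = 2*u**2 + 5 = 5 + 2*u**2)
c(h, S) = 176 (c(h, S) = 8*22 = 176)
(c(-13, F) + G(d))*(f(3) + o) = (176 + (5 + 2*7**2))*(1 + 9*I*sqrt(3)) = (176 + (5 + 2*49))*(1 + 9*I*sqrt(3)) = (176 + (5 + 98))*(1 + 9*I*sqrt(3)) = (176 + 103)*(1 + 9*I*sqrt(3)) = 279*(1 + 9*I*sqrt(3)) = 279 + 2511*I*sqrt(3)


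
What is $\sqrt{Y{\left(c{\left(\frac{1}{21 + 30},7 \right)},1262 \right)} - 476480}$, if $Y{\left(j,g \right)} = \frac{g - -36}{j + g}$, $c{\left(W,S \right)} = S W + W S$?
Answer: $\frac{i \sqrt{123416075669627}}{16094} \approx 690.27 i$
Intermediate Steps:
$c{\left(W,S \right)} = 2 S W$ ($c{\left(W,S \right)} = S W + S W = 2 S W$)
$Y{\left(j,g \right)} = \frac{36 + g}{g + j}$ ($Y{\left(j,g \right)} = \frac{g + 36}{g + j} = \frac{36 + g}{g + j}$)
$\sqrt{Y{\left(c{\left(\frac{1}{21 + 30},7 \right)},1262 \right)} - 476480} = \sqrt{\frac{36 + 1262}{1262 + 2 \cdot 7 \frac{1}{21 + 30}} - 476480} = \sqrt{\frac{1}{1262 + 2 \cdot 7 \cdot \frac{1}{51}} \cdot 1298 - 476480} = \sqrt{\frac{1}{1262 + \frac{14}{51}} \cdot 1298 - 476480} = \sqrt{\frac{1}{\frac{64376}{51}} \cdot 1298 - 476480} = \sqrt{\frac{51}{64376} \cdot 1298 - 476480} = \sqrt{\frac{33099}{32188} - 476480} = \sqrt{- \frac{15336905141}{32188}} = \frac{i \sqrt{123416075669627}}{16094}$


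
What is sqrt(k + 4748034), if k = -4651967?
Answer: sqrt(96067) ≈ 309.95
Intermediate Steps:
sqrt(k + 4748034) = sqrt(-4651967 + 4748034) = sqrt(96067)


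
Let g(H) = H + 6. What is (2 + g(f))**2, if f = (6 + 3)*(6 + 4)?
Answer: 9604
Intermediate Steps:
f = 90 (f = 9*10 = 90)
g(H) = 6 + H
(2 + g(f))**2 = (2 + (6 + 90))**2 = (2 + 96)**2 = 98**2 = 9604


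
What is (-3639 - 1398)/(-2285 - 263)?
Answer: 5037/2548 ≈ 1.9768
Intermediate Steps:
(-3639 - 1398)/(-2285 - 263) = -5037/(-2548) = -5037*(-1/2548) = 5037/2548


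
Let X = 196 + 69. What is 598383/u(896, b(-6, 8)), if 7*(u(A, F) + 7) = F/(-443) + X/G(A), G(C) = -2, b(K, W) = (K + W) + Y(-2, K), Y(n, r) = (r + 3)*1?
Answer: -3711171366/160807 ≈ -23078.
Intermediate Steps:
Y(n, r) = 3 + r (Y(n, r) = (3 + r)*1 = 3 + r)
X = 265
b(K, W) = 3 + W + 2*K (b(K, W) = (K + W) + (3 + K) = 3 + W + 2*K)
u(A, F) = -363/14 - F/3101 (u(A, F) = -7 + (F/(-443) + 265/(-2))/7 = -7 + (F*(-1/443) + 265*(-½))/7 = -7 + (-F/443 - 265/2)/7 = -7 + (-265/2 - F/443)/7 = -7 + (-265/14 - F/3101) = -363/14 - F/3101)
598383/u(896, b(-6, 8)) = 598383/(-363/14 - (3 + 8 + 2*(-6))/3101) = 598383/(-363/14 - (3 + 8 - 12)/3101) = 598383/(-363/14 - 1/3101*(-1)) = 598383/(-363/14 + 1/3101) = 598383/(-160807/6202) = 598383*(-6202/160807) = -3711171366/160807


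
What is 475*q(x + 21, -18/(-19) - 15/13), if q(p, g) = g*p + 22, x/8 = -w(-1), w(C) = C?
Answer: 98875/13 ≈ 7605.8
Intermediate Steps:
x = 8 (x = 8*(-1*(-1)) = 8*1 = 8)
q(p, g) = 22 + g*p
475*q(x + 21, -18/(-19) - 15/13) = 475*(22 + (-18/(-19) - 15/13)*(8 + 21)) = 475*(22 + (-18*(-1/19) - 15*1/13)*29) = 475*(22 + (18/19 - 15/13)*29) = 475*(22 - 51/247*29) = 475*(22 - 1479/247) = 475*(3955/247) = 98875/13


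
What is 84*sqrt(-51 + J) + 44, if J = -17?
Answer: 44 + 168*I*sqrt(17) ≈ 44.0 + 692.68*I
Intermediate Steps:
84*sqrt(-51 + J) + 44 = 84*sqrt(-51 - 17) + 44 = 84*sqrt(-68) + 44 = 84*(2*I*sqrt(17)) + 44 = 168*I*sqrt(17) + 44 = 44 + 168*I*sqrt(17)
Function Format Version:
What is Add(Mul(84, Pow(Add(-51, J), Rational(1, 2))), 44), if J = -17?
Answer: Add(44, Mul(168, I, Pow(17, Rational(1, 2)))) ≈ Add(44.000, Mul(692.68, I))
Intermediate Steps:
Add(Mul(84, Pow(Add(-51, J), Rational(1, 2))), 44) = Add(Mul(84, Pow(Add(-51, -17), Rational(1, 2))), 44) = Add(Mul(84, Pow(-68, Rational(1, 2))), 44) = Add(Mul(84, Mul(2, I, Pow(17, Rational(1, 2)))), 44) = Add(Mul(168, I, Pow(17, Rational(1, 2))), 44) = Add(44, Mul(168, I, Pow(17, Rational(1, 2))))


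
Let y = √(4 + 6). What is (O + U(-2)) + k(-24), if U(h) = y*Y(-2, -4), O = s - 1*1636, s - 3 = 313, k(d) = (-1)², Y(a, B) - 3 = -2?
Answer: -1319 + √10 ≈ -1315.8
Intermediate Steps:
Y(a, B) = 1 (Y(a, B) = 3 - 2 = 1)
k(d) = 1
s = 316 (s = 3 + 313 = 316)
y = √10 ≈ 3.1623
O = -1320 (O = 316 - 1*1636 = 316 - 1636 = -1320)
U(h) = √10 (U(h) = √10*1 = √10)
(O + U(-2)) + k(-24) = (-1320 + √10) + 1 = -1319 + √10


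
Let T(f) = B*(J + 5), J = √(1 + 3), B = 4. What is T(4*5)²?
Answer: 784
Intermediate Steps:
J = 2 (J = √4 = 2)
T(f) = 28 (T(f) = 4*(2 + 5) = 4*7 = 28)
T(4*5)² = 28² = 784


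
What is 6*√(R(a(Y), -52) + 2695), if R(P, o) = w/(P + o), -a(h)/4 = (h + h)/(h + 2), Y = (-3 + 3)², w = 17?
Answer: 3*√1821599/13 ≈ 311.46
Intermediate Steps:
Y = 0 (Y = 0² = 0)
a(h) = -8*h/(2 + h) (a(h) = -4*(h + h)/(h + 2) = -4*2*h/(2 + h) = -8*h/(2 + h))
R(P, o) = 17/(P + o)
6*√(R(a(Y), -52) + 2695) = 6*√(17/(-8*0/(2 + 0) - 52) + 2695) = 6*√(17/(-8*0/2 - 52) + 2695) = 6*√(17/(-8*0*½ - 52) + 2695) = 6*√(17/(0 - 52) + 2695) = 6*√(17/(-52) + 2695) = 6*√(17*(-1/52) + 2695) = 6*√(-17/52 + 2695) = 6*√(140123/52) = 6*(√1821599/26) = 3*√1821599/13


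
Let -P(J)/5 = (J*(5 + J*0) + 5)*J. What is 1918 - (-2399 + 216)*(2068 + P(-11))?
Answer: -1486888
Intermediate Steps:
P(J) = -5*J*(5 + 5*J) (P(J) = -5*(J*(5 + J*0) + 5)*J = -5*(J*(5 + 0) + 5)*J = -5*(J*5 + 5)*J = -5*(5*J + 5)*J = -5*(5 + 5*J)*J = -5*J*(5 + 5*J))
1918 - (-2399 + 216)*(2068 + P(-11)) = 1918 - (-2399 + 216)*(2068 - 25*(-11)*(1 - 11)) = 1918 - (-2183)*(2068 - 25*(-11)*(-10)) = 1918 - (-2183)*(2068 - 2750) = 1918 - (-2183)*(-682) = 1918 - 1*1488806 = 1918 - 1488806 = -1486888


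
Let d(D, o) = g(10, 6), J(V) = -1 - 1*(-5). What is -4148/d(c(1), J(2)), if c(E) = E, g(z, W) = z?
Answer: -2074/5 ≈ -414.80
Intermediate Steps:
J(V) = 4 (J(V) = -1 + 5 = 4)
d(D, o) = 10
-4148/d(c(1), J(2)) = -4148/10 = -4148*⅒ = -2074/5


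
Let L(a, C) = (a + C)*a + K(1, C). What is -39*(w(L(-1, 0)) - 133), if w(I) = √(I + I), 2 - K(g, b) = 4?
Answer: 5187 - 39*I*√2 ≈ 5187.0 - 55.154*I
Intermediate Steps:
K(g, b) = -2 (K(g, b) = 2 - 1*4 = 2 - 4 = -2)
L(a, C) = -2 + a*(C + a) (L(a, C) = (a + C)*a - 2 = (C + a)*a - 2 = a*(C + a) - 2 = -2 + a*(C + a))
w(I) = √2*√I (w(I) = √(2*I) = √2*√I)
-39*(w(L(-1, 0)) - 133) = -39*(√2*√(-2 + (-1)² + 0*(-1)) - 133) = -39*(√2*√(-2 + 1 + 0) - 133) = -39*(√2*√(-1) - 133) = -39*(√2*I - 133) = -39*(I*√2 - 133) = -39*(-133 + I*√2) = 5187 - 39*I*√2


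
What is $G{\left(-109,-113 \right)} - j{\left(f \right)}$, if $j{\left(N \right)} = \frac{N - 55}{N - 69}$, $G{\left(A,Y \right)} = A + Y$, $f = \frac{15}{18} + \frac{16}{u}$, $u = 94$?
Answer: $- \frac{4272077}{19175} \approx -222.79$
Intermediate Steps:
$f = \frac{283}{282}$ ($f = \frac{15}{18} + \frac{16}{94} = 15 \cdot \frac{1}{18} + 16 \cdot \frac{1}{94} = \frac{5}{6} + \frac{8}{47} = \frac{283}{282} \approx 1.0035$)
$j{\left(N \right)} = \frac{-55 + N}{-69 + N}$
$G{\left(-109,-113 \right)} - j{\left(f \right)} = \left(-109 - 113\right) - \frac{-55 + \frac{283}{282}}{-69 + \frac{283}{282}} = -222 - \frac{1}{- \frac{19175}{282}} \left(- \frac{15227}{282}\right) = -222 - \left(- \frac{282}{19175}\right) \left(- \frac{15227}{282}\right) = -222 - \frac{15227}{19175} = - \frac{4272077}{19175}$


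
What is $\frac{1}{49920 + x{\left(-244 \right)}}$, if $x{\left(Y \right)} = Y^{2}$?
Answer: $\frac{1}{109456} \approx 9.1361 \cdot 10^{-6}$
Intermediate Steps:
$\frac{1}{49920 + x{\left(-244 \right)}} = \frac{1}{49920 + \left(-244\right)^{2}} = \frac{1}{49920 + 59536} = \frac{1}{109456}$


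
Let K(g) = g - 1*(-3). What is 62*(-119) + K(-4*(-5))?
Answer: -7355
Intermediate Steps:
K(g) = 3 + g (K(g) = g + 3 = 3 + g)
62*(-119) + K(-4*(-5)) = 62*(-119) + (3 - 4*(-5)) = -7378 + (3 + 20) = -7378 + 23 = -7355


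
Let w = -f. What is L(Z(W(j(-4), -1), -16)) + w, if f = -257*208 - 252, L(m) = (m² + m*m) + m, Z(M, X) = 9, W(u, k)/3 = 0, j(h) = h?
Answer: 53879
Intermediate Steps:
W(u, k) = 0 (W(u, k) = 3*0 = 0)
L(m) = m + 2*m² (L(m) = (m² + m²) + m = 2*m² + m = m + 2*m²)
f = -53708 (f = -53456 - 252 = -53708)
w = 53708 (w = -1*(-53708) = 53708)
L(Z(W(j(-4), -1), -16)) + w = 9*(1 + 2*9) + 53708 = 9*(1 + 18) + 53708 = 9*19 + 53708 = 171 + 53708 = 53879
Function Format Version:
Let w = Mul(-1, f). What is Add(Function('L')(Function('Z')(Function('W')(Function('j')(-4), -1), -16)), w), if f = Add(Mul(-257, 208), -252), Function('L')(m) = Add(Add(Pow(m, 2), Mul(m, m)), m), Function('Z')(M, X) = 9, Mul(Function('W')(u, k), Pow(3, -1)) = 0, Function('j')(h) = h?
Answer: 53879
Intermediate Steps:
Function('W')(u, k) = 0 (Function('W')(u, k) = Mul(3, 0) = 0)
Function('L')(m) = Add(m, Mul(2, Pow(m, 2))) (Function('L')(m) = Add(Add(Pow(m, 2), Pow(m, 2)), m) = Add(Mul(2, Pow(m, 2)), m) = Add(m, Mul(2, Pow(m, 2))))
f = -53708 (f = Add(-53456, -252) = -53708)
w = 53708 (w = Mul(-1, -53708) = 53708)
Add(Function('L')(Function('Z')(Function('W')(Function('j')(-4), -1), -16)), w) = Add(Mul(9, Add(1, Mul(2, 9))), 53708) = Add(Mul(9, Add(1, 18)), 53708) = Add(Mul(9, 19), 53708) = Add(171, 53708) = 53879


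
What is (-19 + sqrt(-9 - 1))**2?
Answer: (19 - I*sqrt(10))**2 ≈ 351.0 - 120.17*I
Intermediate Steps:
(-19 + sqrt(-9 - 1))**2 = (-19 + sqrt(-10))**2 = (-19 + I*sqrt(10))**2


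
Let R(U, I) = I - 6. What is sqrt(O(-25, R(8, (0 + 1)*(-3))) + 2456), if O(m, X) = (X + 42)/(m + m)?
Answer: sqrt(245534)/10 ≈ 49.551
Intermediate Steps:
R(U, I) = -6 + I
O(m, X) = (42 + X)/(2*m) (O(m, X) = (42 + X)/((2*m)) = (42 + X)*(1/(2*m)) = (42 + X)/(2*m))
sqrt(O(-25, R(8, (0 + 1)*(-3))) + 2456) = sqrt((1/2)*(42 + (-6 + (0 + 1)*(-3)))/(-25) + 2456) = sqrt((1/2)*(-1/25)*(42 + (-6 + 1*(-3))) + 2456) = sqrt((1/2)*(-1/25)*(42 + (-6 - 3)) + 2456) = sqrt((1/2)*(-1/25)*(42 - 9) + 2456) = sqrt((1/2)*(-1/25)*33 + 2456) = sqrt(-33/50 + 2456) = sqrt(122767/50) = sqrt(245534)/10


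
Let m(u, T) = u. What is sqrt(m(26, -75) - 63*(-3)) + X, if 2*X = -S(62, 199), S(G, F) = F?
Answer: -199/2 + sqrt(215) ≈ -84.837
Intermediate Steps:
X = -199/2 (X = (-1*199)/2 = (1/2)*(-199) = -199/2 ≈ -99.500)
sqrt(m(26, -75) - 63*(-3)) + X = sqrt(26 - 63*(-3)) - 199/2 = sqrt(26 + 189) - 199/2 = sqrt(215) - 199/2 = -199/2 + sqrt(215)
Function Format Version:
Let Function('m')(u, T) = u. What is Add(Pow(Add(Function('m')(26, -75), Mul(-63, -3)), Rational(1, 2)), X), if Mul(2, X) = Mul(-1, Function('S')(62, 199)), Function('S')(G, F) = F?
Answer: Add(Rational(-199, 2), Pow(215, Rational(1, 2))) ≈ -84.837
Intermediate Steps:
X = Rational(-199, 2) (X = Mul(Rational(1, 2), Mul(-1, 199)) = Mul(Rational(1, 2), -199) = Rational(-199, 2) ≈ -99.500)
Add(Pow(Add(Function('m')(26, -75), Mul(-63, -3)), Rational(1, 2)), X) = Add(Pow(Add(26, Mul(-63, -3)), Rational(1, 2)), Rational(-199, 2)) = Add(Pow(Add(26, 189), Rational(1, 2)), Rational(-199, 2)) = Add(Pow(215, Rational(1, 2)), Rational(-199, 2)) = Add(Rational(-199, 2), Pow(215, Rational(1, 2)))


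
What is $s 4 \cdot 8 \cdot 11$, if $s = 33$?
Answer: $11616$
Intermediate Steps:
$s 4 \cdot 8 \cdot 11 = 33 \cdot 4 \cdot 8 \cdot 11 = 33 \cdot 32 \cdot 11 = 1056 \cdot 11 = 11616$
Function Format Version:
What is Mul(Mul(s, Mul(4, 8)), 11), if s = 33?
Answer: 11616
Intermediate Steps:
Mul(Mul(s, Mul(4, 8)), 11) = Mul(Mul(33, Mul(4, 8)), 11) = Mul(Mul(33, 32), 11) = Mul(1056, 11) = 11616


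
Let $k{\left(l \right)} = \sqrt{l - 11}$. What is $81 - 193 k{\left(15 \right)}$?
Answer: $-305$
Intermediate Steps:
$k{\left(l \right)} = \sqrt{-11 + l}$
$81 - 193 k{\left(15 \right)} = 81 - 193 \sqrt{-11 + 15} = 81 - 193 \sqrt{4} = 81 - 386 = -305$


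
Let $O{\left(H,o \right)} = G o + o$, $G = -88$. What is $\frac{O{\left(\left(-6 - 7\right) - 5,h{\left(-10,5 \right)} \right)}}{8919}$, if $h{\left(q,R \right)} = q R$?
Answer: $\frac{1450}{2973} \approx 0.48772$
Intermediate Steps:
$h{\left(q,R \right)} = R q$
$O{\left(H,o \right)} = - 87 o$ ($O{\left(H,o \right)} = - 88 o + o = - 87 o$)
$\frac{O{\left(\left(-6 - 7\right) - 5,h{\left(-10,5 \right)} \right)}}{8919} = \frac{\left(-87\right) 5 \left(-10\right)}{8919} = \left(-87\right) \left(-50\right) \frac{1}{8919} = 4350 \cdot \frac{1}{8919} = \frac{1450}{2973}$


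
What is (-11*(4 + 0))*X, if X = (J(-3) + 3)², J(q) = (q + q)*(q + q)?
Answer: -66924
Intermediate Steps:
J(q) = 4*q² (J(q) = (2*q)*(2*q) = 4*q²)
X = 1521 (X = (4*(-3)² + 3)² = (4*9 + 3)² = (36 + 3)² = 39² = 1521)
(-11*(4 + 0))*X = -11*(4 + 0)*1521 = -11*4*1521 = -44*1521 = -66924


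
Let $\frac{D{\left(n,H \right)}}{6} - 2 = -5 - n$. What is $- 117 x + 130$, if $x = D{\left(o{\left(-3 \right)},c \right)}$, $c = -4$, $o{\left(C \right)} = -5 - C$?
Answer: $832$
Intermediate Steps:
$D{\left(n,H \right)} = -18 - 6 n$ ($D{\left(n,H \right)} = 12 + 6 \left(-5 - n\right) = 12 - \left(30 + 6 n\right) = -18 - 6 n$)
$x = -6$ ($x = -18 - 6 \left(-5 - -3\right) = -18 - 6 \left(-5 + 3\right) = -18 - -12 = -18 + 12 = -6$)
$- 117 x + 130 = \left(-117\right) \left(-6\right) + 130 = 702 + 130 = 832$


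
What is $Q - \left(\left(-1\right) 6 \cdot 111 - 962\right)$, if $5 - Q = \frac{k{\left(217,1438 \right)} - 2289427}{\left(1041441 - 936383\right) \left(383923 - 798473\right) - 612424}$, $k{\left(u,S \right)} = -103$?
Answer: $\frac{35560538618781}{21776203162} \approx 1633.0$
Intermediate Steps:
$Q = \frac{108879871045}{21776203162}$ ($Q = 5 - \frac{-103 - 2289427}{\left(1041441 - 936383\right) \left(383923 - 798473\right) - 612424} = 5 - - \frac{2289530}{105058 \left(-414550\right) - 612424} = 5 - - \frac{2289530}{-43551793900 - 612424} = 5 - - \frac{2289530}{-43552406324} = 5 - \left(-2289530\right) \left(- \frac{1}{43552406324}\right) = 5 - \frac{1144765}{21776203162} = \frac{108879871045}{21776203162} \approx 4.9999$)
$Q - \left(\left(-1\right) 6 \cdot 111 - 962\right) = \frac{108879871045}{21776203162} - \left(\left(-1\right) 6 \cdot 111 - 962\right) = \frac{108879871045}{21776203162} - \left(\left(-6\right) 111 - 962\right) = \frac{108879871045}{21776203162} - \left(-666 - 962\right) = \frac{108879871045}{21776203162} - -1628 = \frac{108879871045}{21776203162} + 1628 = \frac{35560538618781}{21776203162}$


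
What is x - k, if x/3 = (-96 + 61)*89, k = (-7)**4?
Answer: -11746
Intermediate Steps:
k = 2401
x = -9345 (x = 3*((-96 + 61)*89) = 3*(-35*89) = 3*(-3115) = -9345)
x - k = -9345 - 1*2401 = -9345 - 2401 = -11746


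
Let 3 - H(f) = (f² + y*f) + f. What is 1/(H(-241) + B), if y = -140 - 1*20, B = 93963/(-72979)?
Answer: -72979/7035050626 ≈ -1.0374e-5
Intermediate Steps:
B = -93963/72979 (B = 93963*(-1/72979) = -93963/72979 ≈ -1.2875)
y = -160 (y = -140 - 20 = -160)
H(f) = 3 - f² + 159*f (H(f) = 3 - ((f² - 160*f) + f) = 3 - (f² - 159*f) = 3 + (-f² + 159*f) = 3 - f² + 159*f)
1/(H(-241) + B) = 1/((3 - 1*(-241)² + 159*(-241)) - 93963/72979) = 1/((3 - 1*58081 - 38319) - 93963/72979) = 1/((3 - 58081 - 38319) - 93963/72979) = 1/(-96397 - 93963/72979) = 1/(-7035050626/72979) = -72979/7035050626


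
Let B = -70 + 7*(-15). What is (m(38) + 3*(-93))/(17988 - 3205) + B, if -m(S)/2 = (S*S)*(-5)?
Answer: -2572864/14783 ≈ -174.04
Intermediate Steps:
m(S) = 10*S**2 (m(S) = -2*S*S*(-5) = -2*S**2*(-5) = -(-10)*S**2 = 10*S**2)
B = -175 (B = -70 - 105 = -175)
(m(38) + 3*(-93))/(17988 - 3205) + B = (10*38**2 + 3*(-93))/(17988 - 3205) - 175 = (10*1444 - 279)/14783 - 175 = (14440 - 279)*(1/14783) - 175 = 14161*(1/14783) - 175 = 14161/14783 - 175 = -2572864/14783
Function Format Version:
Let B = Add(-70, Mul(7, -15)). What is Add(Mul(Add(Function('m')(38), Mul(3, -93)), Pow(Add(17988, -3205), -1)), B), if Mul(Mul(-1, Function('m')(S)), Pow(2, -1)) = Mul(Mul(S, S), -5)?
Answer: Rational(-2572864, 14783) ≈ -174.04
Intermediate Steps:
Function('m')(S) = Mul(10, Pow(S, 2)) (Function('m')(S) = Mul(-2, Mul(Mul(S, S), -5)) = Mul(-2, Mul(Pow(S, 2), -5)) = Mul(-2, Mul(-5, Pow(S, 2))) = Mul(10, Pow(S, 2)))
B = -175 (B = Add(-70, -105) = -175)
Add(Mul(Add(Function('m')(38), Mul(3, -93)), Pow(Add(17988, -3205), -1)), B) = Add(Mul(Add(Mul(10, Pow(38, 2)), Mul(3, -93)), Pow(Add(17988, -3205), -1)), -175) = Add(Mul(Add(Mul(10, 1444), -279), Pow(14783, -1)), -175) = Add(Mul(Add(14440, -279), Rational(1, 14783)), -175) = Add(Mul(14161, Rational(1, 14783)), -175) = Add(Rational(14161, 14783), -175) = Rational(-2572864, 14783)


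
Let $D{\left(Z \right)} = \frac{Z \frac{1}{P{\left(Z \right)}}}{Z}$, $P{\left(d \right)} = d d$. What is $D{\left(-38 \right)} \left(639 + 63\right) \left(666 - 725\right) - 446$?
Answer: $- \frac{342721}{722} \approx -474.68$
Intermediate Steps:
$P{\left(d \right)} = d^{2}$
$D{\left(Z \right)} = \frac{1}{Z^{2}}$ ($D{\left(Z \right)} = \frac{Z \frac{1}{Z^{2}}}{Z} = \frac{1}{Z Z} = \frac{1}{Z^{2}}$)
$D{\left(-38 \right)} \left(639 + 63\right) \left(666 - 725\right) - 446 = \frac{\left(639 + 63\right) \left(666 - 725\right)}{1444} - 446 = \frac{702 \left(-59\right)}{1444} - 446 = \frac{1}{1444} \left(-41418\right) - 446 = - \frac{20709}{722} - 446 = - \frac{342721}{722}$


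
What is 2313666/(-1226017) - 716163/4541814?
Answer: -3795422880965/1856113724946 ≈ -2.0448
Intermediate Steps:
2313666/(-1226017) - 716163/4541814 = 2313666*(-1/1226017) - 716163*1/4541814 = -2313666/1226017 - 238721/1513938 = -3795422880965/1856113724946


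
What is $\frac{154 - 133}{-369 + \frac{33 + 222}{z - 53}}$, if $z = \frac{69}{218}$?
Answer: $- \frac{2297}{40891} \approx -0.056174$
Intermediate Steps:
$z = \frac{69}{218}$ ($z = 69 \cdot \frac{1}{218} = \frac{69}{218} \approx 0.31651$)
$\frac{154 - 133}{-369 + \frac{33 + 222}{z - 53}} = \frac{154 - 133}{-369 + \frac{33 + 222}{\frac{69}{218} - 53}} = \frac{154 - 133}{-369 + \frac{255}{- \frac{11485}{218}}} = \frac{154 - 133}{-369 + 255 \left(- \frac{218}{11485}\right)} = \frac{21}{-369 - \frac{11118}{2297}} = \frac{21}{- \frac{858711}{2297}} = 21 \left(- \frac{2297}{858711}\right) = - \frac{2297}{40891}$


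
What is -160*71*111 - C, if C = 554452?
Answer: -1815412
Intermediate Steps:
-160*71*111 - C = -160*71*111 - 1*554452 = -11360*111 - 554452 = -1260960 - 554452 = -1815412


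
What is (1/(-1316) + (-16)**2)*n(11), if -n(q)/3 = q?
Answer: -11117535/1316 ≈ -8448.0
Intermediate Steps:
n(q) = -3*q
(1/(-1316) + (-16)**2)*n(11) = (1/(-1316) + (-16)**2)*(-3*11) = (-1/1316 + 256)*(-33) = (336895/1316)*(-33) = -11117535/1316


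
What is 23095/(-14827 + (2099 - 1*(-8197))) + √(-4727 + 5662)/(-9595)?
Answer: -23095/4531 - √935/9595 ≈ -5.1003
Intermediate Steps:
23095/(-14827 + (2099 - 1*(-8197))) + √(-4727 + 5662)/(-9595) = 23095/(-14827 + (2099 + 8197)) + √935*(-1/9595) = 23095/(-14827 + 10296) - √935/9595 = 23095/(-4531) - √935/9595 = 23095*(-1/4531) - √935/9595 = -23095/4531 - √935/9595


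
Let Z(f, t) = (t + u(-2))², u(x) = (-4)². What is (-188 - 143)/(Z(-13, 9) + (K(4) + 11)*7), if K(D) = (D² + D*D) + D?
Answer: -331/954 ≈ -0.34696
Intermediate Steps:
K(D) = D + 2*D² (K(D) = (D² + D²) + D = 2*D² + D = D + 2*D²)
u(x) = 16
Z(f, t) = (16 + t)² (Z(f, t) = (t + 16)² = (16 + t)²)
(-188 - 143)/(Z(-13, 9) + (K(4) + 11)*7) = (-188 - 143)/((16 + 9)² + (4*(1 + 2*4) + 11)*7) = -331/(25² + (4*(1 + 8) + 11)*7) = -331/(625 + (4*9 + 11)*7) = -331/(625 + (36 + 11)*7) = -331/(625 + 47*7) = -331/(625 + 329) = -331/954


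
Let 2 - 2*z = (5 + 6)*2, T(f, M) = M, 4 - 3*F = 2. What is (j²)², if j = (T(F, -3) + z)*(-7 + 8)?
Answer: 28561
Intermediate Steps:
F = ⅔ (F = 4/3 - ⅓*2 = 4/3 - ⅔ = ⅔ ≈ 0.66667)
z = -10 (z = 1 - (5 + 6)*2/2 = 1 - 11*2/2 = 1 - ½*22 = 1 - 11 = -10)
j = -13 (j = (-3 - 10)*(-7 + 8) = -13*1 = -13)
(j²)² = ((-13)²)² = 169² = 28561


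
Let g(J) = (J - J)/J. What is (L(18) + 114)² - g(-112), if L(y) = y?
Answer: 17424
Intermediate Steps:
g(J) = 0 (g(J) = 0/J = 0)
(L(18) + 114)² - g(-112) = (18 + 114)² - 1*0 = 132² + 0 = 17424 + 0 = 17424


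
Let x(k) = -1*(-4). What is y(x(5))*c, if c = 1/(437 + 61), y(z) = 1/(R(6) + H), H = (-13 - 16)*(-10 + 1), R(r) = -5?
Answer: 1/127488 ≈ 7.8439e-6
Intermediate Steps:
x(k) = 4
H = 261 (H = -29*(-9) = 261)
y(z) = 1/256 (y(z) = 1/(-5 + 261) = 1/256)
c = 1/498 ≈ 0.0020080
y(x(5))*c = (1/256)*(1/498) = 1/127488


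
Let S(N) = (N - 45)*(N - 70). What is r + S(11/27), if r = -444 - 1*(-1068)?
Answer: 2717212/729 ≈ 3727.3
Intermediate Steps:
r = 624 (r = -444 + 1068 = 624)
S(N) = (-70 + N)*(-45 + N) (S(N) = (-45 + N)*(-70 + N) = (-70 + N)*(-45 + N))
r + S(11/27) = 624 + (3150 + (11/27)² - 1265/27) = 624 + (3150 + (11*(1/27))² - 1265/27) = 624 + (3150 + (11/27)² - 115*11/27) = 624 + (3150 + 121/729 - 1265/27) = 624 + 2262316/729 = 2717212/729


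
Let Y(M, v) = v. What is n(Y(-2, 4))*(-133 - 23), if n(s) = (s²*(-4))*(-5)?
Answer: -49920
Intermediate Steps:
n(s) = 20*s² (n(s) = -4*s²*(-5) = 20*s²)
n(Y(-2, 4))*(-133 - 23) = (20*4²)*(-133 - 23) = (20*16)*(-156) = 320*(-156) = -49920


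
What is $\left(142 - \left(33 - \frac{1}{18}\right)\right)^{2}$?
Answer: $\frac{3853369}{324} \approx 11893.0$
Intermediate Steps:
$\left(142 - \left(33 - \frac{1}{18}\right)\right)^{2} = \left(142 + \left(\frac{1}{18} - 33\right)\right)^{2} = \left(142 - \frac{593}{18}\right)^{2} = \left(\frac{1963}{18}\right)^{2} = \frac{3853369}{324}$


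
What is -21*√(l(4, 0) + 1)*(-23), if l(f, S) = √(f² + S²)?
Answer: 483*√5 ≈ 1080.0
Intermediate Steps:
l(f, S) = √(S² + f²)
-21*√(l(4, 0) + 1)*(-23) = -21*√(√(0² + 4²) + 1)*(-23) = -21*√(√(0 + 16) + 1)*(-23) = -21*√(√16 + 1)*(-23) = -21*√(4 + 1)*(-23) = -21*√5*(-23) = 483*√5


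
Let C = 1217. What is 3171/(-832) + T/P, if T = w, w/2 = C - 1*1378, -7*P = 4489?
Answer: -12359291/3734848 ≈ -3.3092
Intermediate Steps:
P = -4489/7 (P = -⅐*4489 = -4489/7 ≈ -641.29)
w = -322 (w = 2*(1217 - 1*1378) = 2*(1217 - 1378) = 2*(-161) = -322)
T = -322
3171/(-832) + T/P = 3171/(-832) - 322/(-4489/7) = 3171*(-1/832) - 322*(-7/4489) = -3171/832 + 2254/4489 = -12359291/3734848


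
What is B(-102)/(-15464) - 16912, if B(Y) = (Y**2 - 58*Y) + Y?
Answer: -130771693/7732 ≈ -16913.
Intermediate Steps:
B(Y) = Y**2 - 57*Y
B(-102)/(-15464) - 16912 = -102*(-57 - 102)/(-15464) - 16912 = -102*(-159)*(-1/15464) - 16912 = 16218*(-1/15464) - 16912 = -8109/7732 - 16912 = -130771693/7732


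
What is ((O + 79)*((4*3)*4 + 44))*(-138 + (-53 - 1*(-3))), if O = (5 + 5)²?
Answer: -3095984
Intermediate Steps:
O = 100 (O = 10² = 100)
((O + 79)*((4*3)*4 + 44))*(-138 + (-53 - 1*(-3))) = ((100 + 79)*((4*3)*4 + 44))*(-138 + (-53 - 1*(-3))) = (179*(12*4 + 44))*(-138 + (-53 + 3)) = (179*(48 + 44))*(-138 - 50) = (179*92)*(-188) = 16468*(-188) = -3095984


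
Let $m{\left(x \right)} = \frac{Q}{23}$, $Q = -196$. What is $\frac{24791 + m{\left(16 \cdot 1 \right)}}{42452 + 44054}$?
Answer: $\frac{569997}{1989638} \approx 0.28648$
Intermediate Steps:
$m{\left(x \right)} = - \frac{196}{23}$
$\frac{24791 + m{\left(16 \cdot 1 \right)}}{42452 + 44054} = \frac{24791 - \frac{196}{23}}{42452 + 44054} = \frac{569997}{23 \cdot 86506} = \frac{569997}{23} \cdot \frac{1}{86506} = \frac{569997}{1989638}$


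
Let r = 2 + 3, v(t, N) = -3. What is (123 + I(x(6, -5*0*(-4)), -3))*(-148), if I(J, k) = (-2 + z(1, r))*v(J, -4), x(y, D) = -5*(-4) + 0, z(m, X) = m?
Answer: -18648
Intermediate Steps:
r = 5
x(y, D) = 20 (x(y, D) = 20 + 0 = 20)
I(J, k) = 3 (I(J, k) = (-2 + 1)*(-3) = -1*(-3) = 3)
(123 + I(x(6, -5*0*(-4)), -3))*(-148) = (123 + 3)*(-148) = 126*(-148) = -18648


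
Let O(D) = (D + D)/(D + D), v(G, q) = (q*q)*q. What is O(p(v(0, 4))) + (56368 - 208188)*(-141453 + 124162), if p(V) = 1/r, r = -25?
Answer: 2625119621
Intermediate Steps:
v(G, q) = q**3 (v(G, q) = q**2*q = q**3)
p(V) = -1/25 (p(V) = 1/(-25) = -1/25)
O(D) = 1 (O(D) = (2*D)/((2*D)) = (2*D)*(1/(2*D)) = 1)
O(p(v(0, 4))) + (56368 - 208188)*(-141453 + 124162) = 1 + (56368 - 208188)*(-141453 + 124162) = 1 - 151820*(-17291) = 1 + 2625119620 = 2625119621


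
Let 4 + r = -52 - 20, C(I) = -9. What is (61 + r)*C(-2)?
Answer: 135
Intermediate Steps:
r = -76 (r = -4 + (-52 - 20) = -4 - 72 = -76)
(61 + r)*C(-2) = (61 - 76)*(-9) = -15*(-9) = 135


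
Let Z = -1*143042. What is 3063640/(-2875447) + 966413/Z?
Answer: -3217098554491/411309689774 ≈ -7.8216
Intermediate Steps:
Z = -143042
3063640/(-2875447) + 966413/Z = 3063640/(-2875447) + 966413/(-143042) = 3063640*(-1/2875447) + 966413*(-1/143042) = -3063640/2875447 - 966413/143042 = -3217098554491/411309689774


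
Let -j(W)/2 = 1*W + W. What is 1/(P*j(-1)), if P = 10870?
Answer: 1/43480 ≈ 2.2999e-5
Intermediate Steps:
j(W) = -4*W (j(W) = -2*(1*W + W) = -2*(W + W) = -4*W)
1/(P*j(-1)) = 1/(10870*(-4*(-1))) = 1/(10870*4) = 1/43480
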